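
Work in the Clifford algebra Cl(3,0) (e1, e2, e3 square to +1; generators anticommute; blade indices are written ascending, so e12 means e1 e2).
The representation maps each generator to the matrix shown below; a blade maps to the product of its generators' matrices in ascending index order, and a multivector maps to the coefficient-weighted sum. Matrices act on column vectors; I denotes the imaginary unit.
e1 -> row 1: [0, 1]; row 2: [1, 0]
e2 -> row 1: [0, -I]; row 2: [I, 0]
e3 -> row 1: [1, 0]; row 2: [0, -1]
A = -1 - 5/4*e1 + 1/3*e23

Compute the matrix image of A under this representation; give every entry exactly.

Bivector images (products of the table entries): rho(e23) = rho(e2)rho(e3) = row 1: [0, I]; row 2: [I, 0].
M = (-1)*1 + (-5/4)*rho(e1) + (1/3)*rho(e23), summed entrywise (1 is the identity matrix):
Answer: row 1: [-1, -5/4 + I/3]; row 2: [-5/4 + I/3, -1]


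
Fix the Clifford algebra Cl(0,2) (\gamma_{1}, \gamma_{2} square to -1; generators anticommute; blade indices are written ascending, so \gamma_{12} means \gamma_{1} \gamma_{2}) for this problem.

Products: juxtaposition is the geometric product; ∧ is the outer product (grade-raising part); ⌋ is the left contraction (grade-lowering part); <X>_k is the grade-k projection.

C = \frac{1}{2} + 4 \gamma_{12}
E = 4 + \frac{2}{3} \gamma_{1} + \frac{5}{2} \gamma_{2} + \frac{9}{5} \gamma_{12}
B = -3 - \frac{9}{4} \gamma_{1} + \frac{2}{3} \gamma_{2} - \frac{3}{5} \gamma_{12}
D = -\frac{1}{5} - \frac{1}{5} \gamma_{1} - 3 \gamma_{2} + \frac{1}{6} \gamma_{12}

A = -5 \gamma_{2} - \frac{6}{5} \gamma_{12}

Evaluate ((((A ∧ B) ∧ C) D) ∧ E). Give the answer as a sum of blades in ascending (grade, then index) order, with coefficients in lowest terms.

step 1: 15 \gamma_{2} - \frac{153}{20} \gamma_{12}
step 2: \frac{15}{2} \gamma_{2} - \frac{153}{40} \gamma_{12}
step 3: \frac{1851}{80} - \frac{409}{40} \gamma_{1} - \frac{147}{200} \gamma_{2} + \frac{453}{200} \gamma_{12}
step 4: \frac{1851}{20} - \frac{1019}{40} \gamma_{1} + \frac{43923}{800} \gamma_{2} + \frac{5127}{200} \gamma_{12}
Answer: \frac{1851}{20} - \frac{1019}{40} \gamma_{1} + \frac{43923}{800} \gamma_{2} + \frac{5127}{200} \gamma_{12}


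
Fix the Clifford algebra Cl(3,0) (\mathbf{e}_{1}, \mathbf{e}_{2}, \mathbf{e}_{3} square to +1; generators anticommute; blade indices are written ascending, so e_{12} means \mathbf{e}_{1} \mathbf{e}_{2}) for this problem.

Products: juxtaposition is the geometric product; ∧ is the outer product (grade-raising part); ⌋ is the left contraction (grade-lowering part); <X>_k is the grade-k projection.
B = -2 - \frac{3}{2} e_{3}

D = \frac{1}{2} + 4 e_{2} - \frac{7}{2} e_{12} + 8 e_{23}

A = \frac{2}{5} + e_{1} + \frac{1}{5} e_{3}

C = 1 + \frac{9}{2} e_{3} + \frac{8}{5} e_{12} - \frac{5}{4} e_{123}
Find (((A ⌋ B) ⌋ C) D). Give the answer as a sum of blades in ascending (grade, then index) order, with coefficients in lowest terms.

step 1: -\frac{11}{10} - \frac{3}{5} e_{3}
step 2: -\frac{19}{5} - \frac{99}{20} e_{3} - \frac{101}{100} e_{12} + \frac{11}{8} e_{123}
step 3: -\frac{1087}{200} - \frac{376}{25} e_{1} + \frac{122}{5} e_{2} + \frac{187}{80} e_{3} + \frac{2559}{200} e_{12} - \frac{679}{50} e_{13} - \frac{53}{5} e_{23} + \frac{1441}{80} e_{123}
Answer: -\frac{1087}{200} - \frac{376}{25} e_{1} + \frac{122}{5} e_{2} + \frac{187}{80} e_{3} + \frac{2559}{200} e_{12} - \frac{679}{50} e_{13} - \frac{53}{5} e_{23} + \frac{1441}{80} e_{123}


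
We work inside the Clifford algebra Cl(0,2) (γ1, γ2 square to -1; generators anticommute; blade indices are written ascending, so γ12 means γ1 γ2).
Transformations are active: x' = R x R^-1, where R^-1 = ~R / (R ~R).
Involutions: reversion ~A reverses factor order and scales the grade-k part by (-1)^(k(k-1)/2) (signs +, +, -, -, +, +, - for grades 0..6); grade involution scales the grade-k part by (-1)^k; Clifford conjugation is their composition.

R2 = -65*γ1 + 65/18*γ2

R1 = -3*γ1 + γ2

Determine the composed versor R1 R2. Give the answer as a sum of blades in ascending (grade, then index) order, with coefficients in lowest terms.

Distribute over the terms of R1 (each basis-blade product reordered to ascending indices, repeated generators contracted through their squares):
(-3*γ1) R2 = -195 - 65/6*γ12
(γ2) R2 = -65/18 + 65*γ12
Summing the partial products and collecting blades:
Answer: -3575/18 + 325/6*γ12


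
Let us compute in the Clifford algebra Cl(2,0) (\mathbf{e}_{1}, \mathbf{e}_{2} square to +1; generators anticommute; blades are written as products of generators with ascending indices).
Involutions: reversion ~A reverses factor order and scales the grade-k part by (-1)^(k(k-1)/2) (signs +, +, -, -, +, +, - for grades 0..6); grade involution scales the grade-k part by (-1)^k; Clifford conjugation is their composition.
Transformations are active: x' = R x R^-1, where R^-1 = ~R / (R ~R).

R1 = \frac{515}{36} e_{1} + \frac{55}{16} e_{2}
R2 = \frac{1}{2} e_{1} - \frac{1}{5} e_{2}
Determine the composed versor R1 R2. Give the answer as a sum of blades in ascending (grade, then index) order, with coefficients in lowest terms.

Distribute over the terms of R1 (each basis-blade product reordered to ascending indices, repeated generators contracted through their squares):
(\frac{515}{36} e_{1}) R2 = \frac{515}{72} - \frac{103}{36} e_{1} e_{2}
(\frac{55}{16} e_{2}) R2 = -\frac{11}{16} - \frac{55}{32} e_{1} e_{2}
Summing the partial products and collecting blades:
Answer: \frac{931}{144} - \frac{1319}{288} e_{1} e_{2}


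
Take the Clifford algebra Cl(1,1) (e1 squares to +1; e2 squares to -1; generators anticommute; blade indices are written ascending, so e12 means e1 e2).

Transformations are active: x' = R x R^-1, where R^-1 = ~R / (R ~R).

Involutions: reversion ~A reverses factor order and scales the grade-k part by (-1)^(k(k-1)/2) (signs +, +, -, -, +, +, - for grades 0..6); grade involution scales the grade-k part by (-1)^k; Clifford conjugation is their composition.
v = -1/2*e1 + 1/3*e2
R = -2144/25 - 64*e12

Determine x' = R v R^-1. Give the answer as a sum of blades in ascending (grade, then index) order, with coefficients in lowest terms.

~R = -2144/25 + 64*e12, and R ~R = 2036736/625, so R^-1 = ~R / (2036736/625).
R v = 4816/75*e1 - 4544/75*e2
Answer: -34367/11934*e1 + 17039/5967*e2


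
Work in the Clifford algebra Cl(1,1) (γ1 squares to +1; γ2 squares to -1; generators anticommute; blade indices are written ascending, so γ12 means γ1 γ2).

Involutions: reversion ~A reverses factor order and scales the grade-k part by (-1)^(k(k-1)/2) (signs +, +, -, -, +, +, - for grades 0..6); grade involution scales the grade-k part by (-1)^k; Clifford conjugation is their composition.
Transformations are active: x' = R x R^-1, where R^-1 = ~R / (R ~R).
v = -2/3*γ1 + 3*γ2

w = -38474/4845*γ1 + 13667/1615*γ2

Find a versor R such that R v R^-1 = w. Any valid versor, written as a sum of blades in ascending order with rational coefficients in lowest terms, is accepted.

Why this works: both vectors square to -77/9, so q(v) = q(w) and R = v + w = -41704/4845*γ1 + 18512/1615*γ2 carries v to w — its own direction survives, the complement (v - w)/2 flips.
Answer: -41704/4845*γ1 + 18512/1615*γ2


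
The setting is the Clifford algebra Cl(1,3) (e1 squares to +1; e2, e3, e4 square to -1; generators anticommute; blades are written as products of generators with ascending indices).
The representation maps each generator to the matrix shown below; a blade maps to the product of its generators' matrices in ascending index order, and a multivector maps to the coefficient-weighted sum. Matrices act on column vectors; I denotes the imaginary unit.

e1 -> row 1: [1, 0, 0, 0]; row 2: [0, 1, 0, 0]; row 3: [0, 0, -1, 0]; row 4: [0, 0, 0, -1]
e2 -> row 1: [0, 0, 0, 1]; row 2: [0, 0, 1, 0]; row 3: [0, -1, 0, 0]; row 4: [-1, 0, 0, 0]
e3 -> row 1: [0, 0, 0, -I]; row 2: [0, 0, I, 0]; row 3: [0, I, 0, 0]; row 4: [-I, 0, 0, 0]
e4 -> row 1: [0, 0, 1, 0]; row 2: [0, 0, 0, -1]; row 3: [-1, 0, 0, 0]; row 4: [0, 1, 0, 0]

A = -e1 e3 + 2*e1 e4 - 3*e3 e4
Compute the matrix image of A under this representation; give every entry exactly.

Bivector images (products of the table entries): rho(e1 e3) = rho(e1)rho(e3) = row 1: [0, 0, 0, -I]; row 2: [0, 0, I, 0]; row 3: [0, -I, 0, 0]; row 4: [I, 0, 0, 0]; rho(e1 e4) = rho(e1)rho(e4) = row 1: [0, 0, 1, 0]; row 2: [0, 0, 0, -1]; row 3: [1, 0, 0, 0]; row 4: [0, -1, 0, 0]; rho(e3 e4) = rho(e3)rho(e4) = row 1: [0, -I, 0, 0]; row 2: [-I, 0, 0, 0]; row 3: [0, 0, 0, -I]; row 4: [0, 0, -I, 0].
M = (-1)*rho(e1 e3) + (2)*rho(e1 e4) + (-3)*rho(e3 e4), summed entrywise:
Answer: row 1: [0, 3*I, 2, I]; row 2: [3*I, 0, -I, -2]; row 3: [2, I, 0, 3*I]; row 4: [-I, -2, 3*I, 0]


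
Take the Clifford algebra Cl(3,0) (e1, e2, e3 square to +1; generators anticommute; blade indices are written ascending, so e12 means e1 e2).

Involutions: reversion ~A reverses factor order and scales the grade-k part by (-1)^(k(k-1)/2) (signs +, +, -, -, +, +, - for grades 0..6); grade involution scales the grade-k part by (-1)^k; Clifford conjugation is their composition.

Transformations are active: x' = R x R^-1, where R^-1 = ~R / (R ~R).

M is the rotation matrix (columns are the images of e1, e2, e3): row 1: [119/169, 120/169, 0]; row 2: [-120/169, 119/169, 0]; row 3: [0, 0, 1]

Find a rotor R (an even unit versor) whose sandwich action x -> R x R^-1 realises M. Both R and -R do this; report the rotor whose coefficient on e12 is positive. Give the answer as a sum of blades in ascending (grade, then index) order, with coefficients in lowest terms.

Method: write R = a + b12*e12 + b13*e13 + b23*e23 with a^2 + b12^2 + b13^2 + b23^2 = 1 (so R^-1 = ~R). Expanding the columns R e_j ~R gives tr M = 4a^2 - 1 and, from the antisymmetric part, M21 - M12 = -4a*b12, M13 - M31 = 4a*b13, M32 - M23 = -4a*b23.
Here tr M = 407/169, so a^2 = (1 + tr M)/4 = 144/169 and a = ±12/13. Taking a = 12/13: M21 - M12 = -240/169, M13 - M31 = 0, M32 - M23 = 0, giving b12 = 5/13, b13 = 0, b23 = 0, i.e. R = 12/13 + 5/13*e12.
Its e12 coefficient is already positive.
Answer: 12/13 + 5/13*e12. Recall the cover is two-to-one: with M of trace 407/169, both preimages act alike, and the stated e12 sign chooses the sheet.


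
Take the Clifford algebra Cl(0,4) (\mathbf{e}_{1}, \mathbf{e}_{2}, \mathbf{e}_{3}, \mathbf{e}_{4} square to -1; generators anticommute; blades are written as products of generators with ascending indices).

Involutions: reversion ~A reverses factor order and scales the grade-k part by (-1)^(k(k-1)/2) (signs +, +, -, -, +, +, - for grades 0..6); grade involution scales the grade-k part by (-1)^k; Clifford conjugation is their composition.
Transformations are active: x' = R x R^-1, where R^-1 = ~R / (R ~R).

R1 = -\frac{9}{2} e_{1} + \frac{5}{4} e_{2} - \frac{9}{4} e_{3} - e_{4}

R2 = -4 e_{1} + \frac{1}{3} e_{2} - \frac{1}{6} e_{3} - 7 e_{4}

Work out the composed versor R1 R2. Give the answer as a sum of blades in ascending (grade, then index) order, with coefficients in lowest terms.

Distribute over the terms of R1 (each basis-blade product reordered to ascending indices, repeated generators contracted through their squares):
(-\frac{9}{2} e_{1}) R2 = -18 - \frac{3}{2} e_{1} e_{2} + \frac{3}{4} e_{1} e_{3} + \frac{63}{2} e_{1} e_{4}
(\frac{5}{4} e_{2}) R2 = -\frac{5}{12} + 5 e_{1} e_{2} - \frac{5}{24} e_{2} e_{3} - \frac{35}{4} e_{2} e_{4}
(-\frac{9}{4} e_{3}) R2 = -\frac{3}{8} - 9 e_{1} e_{3} + \frac{3}{4} e_{2} e_{3} + \frac{63}{4} e_{3} e_{4}
(-e_{4}) R2 = -7 - 4 e_{1} e_{4} + \frac{1}{3} e_{2} e_{4} - \frac{1}{6} e_{3} e_{4}
Summing the partial products and collecting blades:
Answer: -\frac{619}{24} + \frac{7}{2} e_{1} e_{2} - \frac{33}{4} e_{1} e_{3} + \frac{55}{2} e_{1} e_{4} + \frac{13}{24} e_{2} e_{3} - \frac{101}{12} e_{2} e_{4} + \frac{187}{12} e_{3} e_{4}


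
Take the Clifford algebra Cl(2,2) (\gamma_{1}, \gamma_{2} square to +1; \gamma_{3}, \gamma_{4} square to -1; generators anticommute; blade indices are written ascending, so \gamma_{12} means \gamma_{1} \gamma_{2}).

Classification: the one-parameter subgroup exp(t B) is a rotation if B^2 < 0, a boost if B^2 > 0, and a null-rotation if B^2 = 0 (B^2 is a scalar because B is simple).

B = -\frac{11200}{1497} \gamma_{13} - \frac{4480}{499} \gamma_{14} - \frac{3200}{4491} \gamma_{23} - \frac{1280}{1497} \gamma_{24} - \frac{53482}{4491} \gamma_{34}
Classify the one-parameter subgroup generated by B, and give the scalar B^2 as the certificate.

B^2 term by term: the squares give (-\frac{11200}{1497})^2*(\gamma_{13})^2 + (-\frac{4480}{499})^2*(\gamma_{14})^2 + (-\frac{3200}{4491})^2*(\gamma_{23})^2 + (-\frac{1280}{1497})^2*(\gamma_{24})^2 + (-\frac{53482}{4491})^2*(\gamma_{34})^2 = \frac{125440000}{2241009}*(+1) + \frac{20070400}{249001}*(+1) + \frac{10240000}{20169081}*(+1) + \frac{1638400}{2241009}*(+1) + \frac{2860324324}{20169081}*(-1) = -4 (each basis 2-blade squares to minus the product of its generators' squares); cross terms between blades sharing an index anticommute and cancel; the commuting (index-disjoint) pairs give grade-4 terms 2*c*c'*(blade product), which cancel blade by blade — \gamma_{1234}: -\frac{28672000}{2241009} + \frac{28672000}{2241009} = 0 — confirming B is simple. So B^2 = -4.
Answer: rotation, certificate B^2 = -4. Note: conjugating B changes its blade decomposition but never the scalar B^2 = -4, whose sign settles the classification.


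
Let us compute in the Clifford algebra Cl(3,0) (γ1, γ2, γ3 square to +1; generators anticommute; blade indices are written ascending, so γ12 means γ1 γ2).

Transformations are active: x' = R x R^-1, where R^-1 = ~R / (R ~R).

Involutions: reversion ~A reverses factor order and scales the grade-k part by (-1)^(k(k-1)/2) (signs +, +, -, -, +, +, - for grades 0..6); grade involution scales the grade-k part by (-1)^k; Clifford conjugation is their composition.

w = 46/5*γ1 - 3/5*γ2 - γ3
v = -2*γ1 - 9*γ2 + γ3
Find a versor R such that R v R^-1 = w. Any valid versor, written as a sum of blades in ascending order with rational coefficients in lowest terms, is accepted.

A norm check does it: q(v) = q(w) = 86, hence R = v + w = 36/5*γ1 - 48/5*γ2 realises the map — parallel part kept, (v - w)/2 negated, v carried to w.
Answer: 36/5*γ1 - 48/5*γ2


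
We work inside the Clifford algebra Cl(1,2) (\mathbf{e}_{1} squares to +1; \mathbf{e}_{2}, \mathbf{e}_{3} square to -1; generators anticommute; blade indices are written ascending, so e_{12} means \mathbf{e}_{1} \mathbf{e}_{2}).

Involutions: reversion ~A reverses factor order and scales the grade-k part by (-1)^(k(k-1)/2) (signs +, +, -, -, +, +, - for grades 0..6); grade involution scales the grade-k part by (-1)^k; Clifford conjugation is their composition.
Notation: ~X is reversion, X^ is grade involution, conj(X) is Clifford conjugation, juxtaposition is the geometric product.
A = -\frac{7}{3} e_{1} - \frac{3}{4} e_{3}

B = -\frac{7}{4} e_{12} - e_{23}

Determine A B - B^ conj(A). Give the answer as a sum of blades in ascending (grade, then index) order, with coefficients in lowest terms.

first term: \frac{29}{6} e_{2} + \frac{175}{48} e_{123}
second term: \frac{29}{6} e_{2} - \frac{175}{48} e_{123}
Answer: \frac{175}{24} e_{123}


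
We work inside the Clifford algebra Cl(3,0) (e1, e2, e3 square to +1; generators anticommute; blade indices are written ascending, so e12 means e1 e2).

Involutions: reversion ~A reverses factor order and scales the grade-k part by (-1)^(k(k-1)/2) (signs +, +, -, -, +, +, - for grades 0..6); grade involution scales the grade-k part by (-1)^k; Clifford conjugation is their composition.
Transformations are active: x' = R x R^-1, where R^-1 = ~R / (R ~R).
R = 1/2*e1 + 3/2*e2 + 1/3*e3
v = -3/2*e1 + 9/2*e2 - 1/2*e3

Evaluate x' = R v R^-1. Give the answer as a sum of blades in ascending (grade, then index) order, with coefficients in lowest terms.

~R = 1/2*e1 + 3/2*e2 + 1/3*e3, and R ~R = 47/18, so R^-1 = ~R / (47/18).
R v = 35/6 + 9/2*e12 + 1/4*e13 - 9/4*e23
Answer: 351/94*e1 + 207/94*e2 + 187/94*e3


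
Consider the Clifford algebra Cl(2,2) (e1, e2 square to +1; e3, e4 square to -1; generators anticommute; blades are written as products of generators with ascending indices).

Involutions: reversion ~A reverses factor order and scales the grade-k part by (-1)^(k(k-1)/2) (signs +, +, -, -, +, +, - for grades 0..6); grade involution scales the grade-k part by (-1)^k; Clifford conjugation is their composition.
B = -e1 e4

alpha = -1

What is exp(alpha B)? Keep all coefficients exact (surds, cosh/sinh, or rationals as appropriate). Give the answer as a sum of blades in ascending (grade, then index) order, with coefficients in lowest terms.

B^2 = (-1)^2*(e1 e4)^2 = 1*(+1) = 1 (a basis 2-blade squares to minus the product of its generators' squares).
B^2 = 1 — B^2 > 0, so the exponential closes hyperbolically: l = 1, alpha*l = -1, so exp(alpha B) = cosh(-1) + (sinh(-1)/1)*B = cosh(1) + (-sinh(1))*B.
Answer: cosh(1) + sinh(1)*e1 e4


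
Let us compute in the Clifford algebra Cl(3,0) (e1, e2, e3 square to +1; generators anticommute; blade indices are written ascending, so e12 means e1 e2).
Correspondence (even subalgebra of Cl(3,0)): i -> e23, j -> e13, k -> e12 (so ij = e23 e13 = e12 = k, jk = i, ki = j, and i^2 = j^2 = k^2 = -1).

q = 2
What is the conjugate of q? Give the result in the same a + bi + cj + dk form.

In blades: q = 2.
Quaternion conjugation is reversion on the even subalgebra: the scalar is fixed and every grade-2 blade flips sign, giving 2; translating back:
Answer: 2


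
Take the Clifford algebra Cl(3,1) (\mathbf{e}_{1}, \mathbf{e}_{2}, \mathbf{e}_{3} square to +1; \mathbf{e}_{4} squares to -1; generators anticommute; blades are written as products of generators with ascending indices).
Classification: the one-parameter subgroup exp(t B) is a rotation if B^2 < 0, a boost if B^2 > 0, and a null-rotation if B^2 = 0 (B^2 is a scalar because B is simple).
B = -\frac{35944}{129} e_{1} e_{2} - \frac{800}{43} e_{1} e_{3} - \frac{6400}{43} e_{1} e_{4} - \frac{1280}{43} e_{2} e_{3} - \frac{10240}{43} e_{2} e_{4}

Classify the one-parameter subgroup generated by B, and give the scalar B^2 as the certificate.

B^2 term by term: the squares give (-\frac{35944}{129})^2*(e_{1} e_{2})^2 + (-\frac{800}{43})^2*(e_{1} e_{3})^2 + (-\frac{6400}{43})^2*(e_{1} e_{4})^2 + (-\frac{1280}{43})^2*(e_{2} e_{3})^2 + (-\frac{10240}{43})^2*(e_{2} e_{4})^2 = \frac{1291971136}{16641}*(-1) + \frac{640000}{1849}*(-1) + \frac{40960000}{1849}*(+1) + \frac{1638400}{1849}*(-1) + \frac{104857600}{1849}*(+1) = -\frac{64}{9} (each basis 2-blade squares to minus the product of its generators' squares); cross terms between blades sharing an index anticommute and cancel; the commuting (index-disjoint) pairs give grade-4 terms 2*c*c'*(blade product), which cancel blade by blade — e_{1} e_{2} e_{3} e_{4}: -\frac{16384000}{1849} + \frac{16384000}{1849} = 0 — confirming B is simple. So B^2 = -\frac{64}{9}.
Answer: rotation, certificate B^2 = -\frac{64}{9}. Because -\frac{64}{9} is invariant under every versor sandwich, the classification follows from its sign alone.


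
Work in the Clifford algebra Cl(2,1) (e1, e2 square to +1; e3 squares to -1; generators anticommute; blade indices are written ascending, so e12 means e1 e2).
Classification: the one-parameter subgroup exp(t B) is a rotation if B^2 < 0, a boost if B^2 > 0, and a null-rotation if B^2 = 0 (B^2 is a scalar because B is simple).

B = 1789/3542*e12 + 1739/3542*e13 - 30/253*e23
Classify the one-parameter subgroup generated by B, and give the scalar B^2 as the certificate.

B^2 term by term: the squares give (1789/3542)^2*(e12)^2 + (1739/3542)^2*(e13)^2 + (-30/253)^2*(e23)^2 = 3200521/12545764*(-1) + 3024121/12545764*(+1) + 900/64009*(+1) = 0 (each basis 2-blade squares to minus the product of its generators' squares); cross terms between blades sharing an index anticommute and cancel. So B^2 = 0.
Answer: null-rotation, certificate B^2 = 0. One invariant decides it: the square 0 survives every conjugation, and its sign is exactly the classification.


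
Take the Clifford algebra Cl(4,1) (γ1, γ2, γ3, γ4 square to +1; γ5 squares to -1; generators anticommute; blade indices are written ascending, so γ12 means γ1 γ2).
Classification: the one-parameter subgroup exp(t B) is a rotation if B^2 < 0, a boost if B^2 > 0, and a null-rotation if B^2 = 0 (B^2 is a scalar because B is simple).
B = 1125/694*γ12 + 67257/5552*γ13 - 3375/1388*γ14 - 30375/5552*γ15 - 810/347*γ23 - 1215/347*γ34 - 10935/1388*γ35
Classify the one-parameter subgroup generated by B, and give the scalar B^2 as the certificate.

B^2 term by term: the squares give (1125/694)^2*(γ12)^2 + (67257/5552)^2*(γ13)^2 + (-3375/1388)^2*(γ14)^2 + (-30375/5552)^2*(γ15)^2 + (-810/347)^2*(γ23)^2 + (-1215/347)^2*(γ34)^2 + (-10935/1388)^2*(γ35)^2 = 1265625/481636*(-1) + 4523504049/30824704*(-1) + 11390625/1926544*(-1) + 922640625/30824704*(+1) + 656100/120409*(-1) + 1476225/120409*(-1) + 119574225/1926544*(+1) = -81 (each basis 2-blade squares to minus the product of its generators' squares); cross terms between blades sharing an index anticommute and cancel; the commuting (index-disjoint) pairs give grade-4 terms 2*c*c'*(blade product), which cancel blade by blade — γ1234: -1366875/120409 + 1366875/120409 = 0; γ1235: -12301875/481636 + 12301875/481636 = 0; γ1345: -36905625/963272 + 36905625/963272 = 0 — confirming B is simple. So B^2 = -81.
Answer: rotation, certificate B^2 = -81. Why this suffices: the scalar -81 survives any versor conjugation, so its sign alone determines the class however B is presented.


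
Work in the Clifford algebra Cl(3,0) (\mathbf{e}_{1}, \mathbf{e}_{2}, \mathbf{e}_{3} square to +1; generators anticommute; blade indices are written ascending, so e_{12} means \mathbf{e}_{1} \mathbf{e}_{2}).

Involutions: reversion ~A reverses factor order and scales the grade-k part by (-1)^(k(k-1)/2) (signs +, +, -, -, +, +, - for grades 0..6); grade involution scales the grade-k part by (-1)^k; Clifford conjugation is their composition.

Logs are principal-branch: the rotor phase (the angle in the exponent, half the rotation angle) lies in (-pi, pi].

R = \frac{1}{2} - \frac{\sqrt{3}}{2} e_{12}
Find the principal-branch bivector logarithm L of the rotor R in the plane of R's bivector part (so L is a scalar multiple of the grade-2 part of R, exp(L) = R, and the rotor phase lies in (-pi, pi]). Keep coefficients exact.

The scalar part of R is \frac{1}{2}, and that scalar determines the rotor phase on the principal branch; recovering the unit plane as bivector-part over sine of the phase gives L = phase * plane.
Concretely: cos(phase) = \frac{1}{2} gives phase = ±\frac{\pi}{3}, and since phase/sin(phase) is even the sign is immaterial: L = (phase/sin(phase)) * <R>_2 = (\frac{2 \sqrt{3} \pi}{9}) * <R>_2.
Answer: - \frac{\pi}{3} e_{12}


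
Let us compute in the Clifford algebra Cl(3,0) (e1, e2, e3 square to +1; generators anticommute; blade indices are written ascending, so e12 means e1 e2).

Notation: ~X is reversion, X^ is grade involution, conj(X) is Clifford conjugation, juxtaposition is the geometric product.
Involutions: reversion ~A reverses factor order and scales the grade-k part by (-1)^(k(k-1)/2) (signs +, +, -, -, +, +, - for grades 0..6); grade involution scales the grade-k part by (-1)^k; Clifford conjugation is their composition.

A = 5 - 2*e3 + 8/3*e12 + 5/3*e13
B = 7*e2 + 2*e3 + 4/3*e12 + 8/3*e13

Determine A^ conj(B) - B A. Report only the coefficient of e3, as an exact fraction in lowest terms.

first term: 4 - 50/3*e1 - 35*e2 - 10*e3 - 20/3*e12 - 40/3*e13 + 170/9*e23 + 11/3*e123
second term: -12 - 82/3*e1 + 35*e2 + 10*e3 + 20/3*e12 + 40/3*e13 - 82/9*e23 - 9*e123
Answer: -20


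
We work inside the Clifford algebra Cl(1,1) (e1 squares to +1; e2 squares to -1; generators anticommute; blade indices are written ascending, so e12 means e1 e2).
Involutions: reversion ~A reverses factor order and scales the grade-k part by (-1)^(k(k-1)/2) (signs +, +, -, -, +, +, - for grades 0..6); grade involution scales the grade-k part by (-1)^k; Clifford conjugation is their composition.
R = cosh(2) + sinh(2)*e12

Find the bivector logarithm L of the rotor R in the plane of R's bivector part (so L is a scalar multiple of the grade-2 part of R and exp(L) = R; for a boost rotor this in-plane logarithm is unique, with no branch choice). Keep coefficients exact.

The scalar part of R is cosh(2), giving the rapidity magnitude (cosh is even); the bivector part supplies orientation, its quotient by sinh of the rapidity is the plane, and L = rapidity * plane — unique in that plane, since flipping both signs leaves L unchanged.
Concretely: cosh(rapidity) = cosh(2) gives rapidity = ±2, and since rapidity/sinh(rapidity) is even the sign is immaterial: L = (rapidity/sinh(rapidity)) * <R>_2 = (2/sinh(2)) * <R>_2.
Answer: 2*e12


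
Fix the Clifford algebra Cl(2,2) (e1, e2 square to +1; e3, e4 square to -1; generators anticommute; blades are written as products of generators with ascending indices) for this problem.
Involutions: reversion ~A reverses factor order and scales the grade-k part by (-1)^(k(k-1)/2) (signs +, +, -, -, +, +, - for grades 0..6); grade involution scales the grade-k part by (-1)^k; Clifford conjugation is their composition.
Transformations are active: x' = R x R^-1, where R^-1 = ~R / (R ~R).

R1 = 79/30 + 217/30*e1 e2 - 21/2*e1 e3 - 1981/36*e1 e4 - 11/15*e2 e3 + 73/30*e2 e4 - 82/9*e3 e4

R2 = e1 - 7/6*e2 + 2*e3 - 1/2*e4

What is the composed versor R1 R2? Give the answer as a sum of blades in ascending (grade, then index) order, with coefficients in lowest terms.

Distribute over the terms of R2 (each basis-blade product reordered to ascending indices, repeated generators contracted through their squares):
R1 (e1) = 79/30*e1 - 217/30*e2 + 21/2*e3 + 1981/36*e4 - 11/15*e1 e2 e3 + 73/30*e1 e2 e4 - 82/9*e1 e3 e4
R1 (-7/6*e2) = -1519/180*e1 - 553/180*e2 - 77/90*e3 + 511/180*e4 - 49/4*e1 e2 e3 - 13867/216*e1 e2 e4 + 287/27*e2 e3 e4
R1 (2*e3) = 21*e1 + 22/15*e2 + 79/15*e3 - 164/9*e4 + 217/15*e1 e2 e3 + 1981/18*e1 e3 e4 - 73/15*e2 e3 e4
R1 (-1/2*e4) = -1981/72*e1 + 73/60*e2 - 41/9*e3 - 79/60*e4 - 217/60*e1 e2 e4 + 21/4*e1 e3 e4 + 11/30*e2 e3 e4
Summing the partial products and collecting blades:
Answer: -887/72*e1 - 343/45*e2 + 466/45*e3 + 6899/180*e4 + 89/60*e1 e2 e3 - 70613/1080*e1 e2 e4 + 3823/36*e1 e3 e4 + 331/54*e2 e3 e4


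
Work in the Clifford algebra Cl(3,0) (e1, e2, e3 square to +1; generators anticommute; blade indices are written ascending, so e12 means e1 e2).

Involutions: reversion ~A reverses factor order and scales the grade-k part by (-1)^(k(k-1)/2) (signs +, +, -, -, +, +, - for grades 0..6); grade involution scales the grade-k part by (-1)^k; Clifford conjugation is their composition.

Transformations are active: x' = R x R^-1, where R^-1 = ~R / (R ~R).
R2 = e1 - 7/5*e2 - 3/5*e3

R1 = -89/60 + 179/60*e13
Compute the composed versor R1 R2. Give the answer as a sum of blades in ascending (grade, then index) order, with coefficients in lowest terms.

Distribute over the terms of R1 (each basis-blade product reordered to ascending indices, repeated generators contracted through their squares):
(-89/60) R2 = -89/60*e1 + 623/300*e2 + 89/100*e3
(179/60*e13) R2 = -179/100*e1 - 179/60*e3 + 1253/300*e123
Summing the partial products and collecting blades:
Answer: -491/150*e1 + 623/300*e2 - 157/75*e3 + 1253/300*e123


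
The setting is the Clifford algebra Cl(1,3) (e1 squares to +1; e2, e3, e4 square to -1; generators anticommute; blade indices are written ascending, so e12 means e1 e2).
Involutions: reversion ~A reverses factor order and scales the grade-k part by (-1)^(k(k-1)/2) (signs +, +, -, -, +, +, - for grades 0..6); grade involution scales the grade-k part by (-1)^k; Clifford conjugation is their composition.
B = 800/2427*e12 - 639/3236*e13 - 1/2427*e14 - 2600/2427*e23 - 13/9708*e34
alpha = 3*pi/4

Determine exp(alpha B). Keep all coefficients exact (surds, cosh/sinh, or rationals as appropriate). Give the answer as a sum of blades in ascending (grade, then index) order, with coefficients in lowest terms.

B^2 term by term: the squares give (800/2427)^2*(e12)^2 + (-639/3236)^2*(e13)^2 + (-1/2427)^2*(e14)^2 + (-2600/2427)^2*(e23)^2 + (-13/9708)^2*(e34)^2 = 640000/5890329*(+1) + 408321/10471696*(+1) + 1/5890329*(+1) + 6760000/5890329*(-1) + 169/94245264*(-1) = -1 (each basis 2-blade squares to minus the product of its generators' squares); cross terms between blades sharing an index anticommute and cancel; the commuting (index-disjoint) pairs give grade-4 terms 2*c*c'*(blade product), which cancel blade by blade — e1234: -5200/5890329 + 5200/5890329 = 0 — confirming B is simple. So B^2 = -1.
B^2 = -1 — the negative square puts this in the circular regime; l = 1, alpha*l = 3*pi/4, so exp(alpha B) = cos(3*pi/4) + (sin(3*pi/4)/1)*B = -sqrt(2)/2 + (sqrt(2)/2)*B.
Answer: -sqrt(2)/2 + 400*sqrt(2)/2427*e12 - 639*sqrt(2)/6472*e13 - sqrt(2)/4854*e14 - 1300*sqrt(2)/2427*e23 - 13*sqrt(2)/19416*e34


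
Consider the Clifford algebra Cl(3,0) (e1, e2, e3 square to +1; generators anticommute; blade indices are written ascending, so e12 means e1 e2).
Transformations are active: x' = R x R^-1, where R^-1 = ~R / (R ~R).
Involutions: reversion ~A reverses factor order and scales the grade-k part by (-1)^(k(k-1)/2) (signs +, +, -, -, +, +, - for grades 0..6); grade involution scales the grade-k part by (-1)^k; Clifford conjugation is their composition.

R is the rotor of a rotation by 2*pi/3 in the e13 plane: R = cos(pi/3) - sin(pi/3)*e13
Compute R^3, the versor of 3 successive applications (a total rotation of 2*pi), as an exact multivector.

Because a rotor carries half the rotation angle, composing 3 copies of this e13-plane rotor multiplies the phase: 3*(pi/3) = pi, hence R^3 = cos(pi) - sin(pi)*e13.
cos(pi) = -1 and sin(pi) = 0, so R^3 = -1. The total rotation 2*pi is 1 full turn, so every vector returns to itself, yet the rotor is -1, on the OTHER sheet of the double cover (an odd number of 2*pi turns).
Answer: -1


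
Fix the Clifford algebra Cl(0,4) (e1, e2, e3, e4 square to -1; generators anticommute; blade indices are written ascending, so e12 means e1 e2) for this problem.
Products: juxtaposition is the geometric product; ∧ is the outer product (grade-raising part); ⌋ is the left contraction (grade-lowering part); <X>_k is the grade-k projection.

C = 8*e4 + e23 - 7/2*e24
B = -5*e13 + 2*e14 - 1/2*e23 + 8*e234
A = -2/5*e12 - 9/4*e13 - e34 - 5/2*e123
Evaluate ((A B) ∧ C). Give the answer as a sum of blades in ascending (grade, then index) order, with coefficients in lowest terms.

step 1: -45/4 - 5/4*e1 + 41/2*e2 + 9/8*e12 + 9/5*e13 + 25*e14 + 2*e23 - 3/10*e24 - 9/2*e34 - 18*e124 + 16/5*e134 + 5*e234
step 2: -90*e4 - 10*e14 - 45/4*e23 + 1627/8*e24 - 5/4*e123 + 107/8*e124 + 72/5*e134 + 16*e234 + 313/10*e1234
Answer: -90*e4 - 10*e14 - 45/4*e23 + 1627/8*e24 - 5/4*e123 + 107/8*e124 + 72/5*e134 + 16*e234 + 313/10*e1234


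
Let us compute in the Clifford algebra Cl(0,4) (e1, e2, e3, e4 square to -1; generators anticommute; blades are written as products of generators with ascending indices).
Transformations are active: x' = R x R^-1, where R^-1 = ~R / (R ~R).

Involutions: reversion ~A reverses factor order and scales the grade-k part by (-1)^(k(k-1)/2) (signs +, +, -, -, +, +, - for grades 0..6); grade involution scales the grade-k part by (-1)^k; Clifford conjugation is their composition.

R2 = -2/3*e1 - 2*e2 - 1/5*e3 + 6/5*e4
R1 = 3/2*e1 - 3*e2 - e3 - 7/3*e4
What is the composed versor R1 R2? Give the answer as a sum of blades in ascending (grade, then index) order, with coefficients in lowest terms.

Distribute over the terms of R1 (each basis-blade product reordered to ascending indices, repeated generators contracted through their squares):
(3/2*e1) R2 = 1 - 3*e1 e2 - 3/10*e1 e3 + 9/5*e1 e4
(-3*e2) R2 = -6 - 2*e1 e2 + 3/5*e2 e3 - 18/5*e2 e4
(-e3) R2 = -1/5 - 2/3*e1 e3 - 2*e2 e3 - 6/5*e3 e4
(-7/3*e4) R2 = 14/5 - 14/9*e1 e4 - 14/3*e2 e4 - 7/15*e3 e4
Summing the partial products and collecting blades:
Answer: -12/5 - 5*e1 e2 - 29/30*e1 e3 + 11/45*e1 e4 - 7/5*e2 e3 - 124/15*e2 e4 - 5/3*e3 e4


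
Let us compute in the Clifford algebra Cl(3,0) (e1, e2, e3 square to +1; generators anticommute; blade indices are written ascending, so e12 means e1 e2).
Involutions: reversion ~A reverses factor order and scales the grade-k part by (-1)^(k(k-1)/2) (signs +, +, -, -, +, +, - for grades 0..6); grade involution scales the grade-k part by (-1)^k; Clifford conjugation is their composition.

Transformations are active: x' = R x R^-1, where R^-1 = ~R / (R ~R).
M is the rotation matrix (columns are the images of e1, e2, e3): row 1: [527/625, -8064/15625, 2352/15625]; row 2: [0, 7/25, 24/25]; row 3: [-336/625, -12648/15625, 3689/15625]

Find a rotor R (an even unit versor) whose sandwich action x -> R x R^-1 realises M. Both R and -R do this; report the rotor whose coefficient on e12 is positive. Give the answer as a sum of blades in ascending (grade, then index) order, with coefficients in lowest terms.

Method: write R = a + b12*e12 + b13*e13 + b23*e23 with a^2 + b12^2 + b13^2 + b23^2 = 1 (so R^-1 = ~R). Expanding the columns R e_j ~R gives tr M = 4a^2 - 1 and, from the antisymmetric part, M21 - M12 = -4a*b12, M13 - M31 = 4a*b13, M32 - M23 = -4a*b23.
Here tr M = 21239/15625, so a^2 = (1 + tr M)/4 = 9216/15625 and a = ±96/125. Taking a = 96/125: M21 - M12 = 8064/15625, M13 - M31 = 10752/15625, M32 - M23 = -27648/15625, giving b12 = -21/125, b13 = 28/125, b23 = 72/125, i.e. R = 96/125 - 21/125*e12 + 28/125*e13 + 72/125*e23.
Its e12 coefficient is negative, so report the other preimage -R.
Answer: -96/125 + 21/125*e12 - 28/125*e13 - 72/125*e23. Recall the cover is two-to-one: with M of trace 21239/15625, both preimages act alike, and the stated e12 sign chooses the sheet.


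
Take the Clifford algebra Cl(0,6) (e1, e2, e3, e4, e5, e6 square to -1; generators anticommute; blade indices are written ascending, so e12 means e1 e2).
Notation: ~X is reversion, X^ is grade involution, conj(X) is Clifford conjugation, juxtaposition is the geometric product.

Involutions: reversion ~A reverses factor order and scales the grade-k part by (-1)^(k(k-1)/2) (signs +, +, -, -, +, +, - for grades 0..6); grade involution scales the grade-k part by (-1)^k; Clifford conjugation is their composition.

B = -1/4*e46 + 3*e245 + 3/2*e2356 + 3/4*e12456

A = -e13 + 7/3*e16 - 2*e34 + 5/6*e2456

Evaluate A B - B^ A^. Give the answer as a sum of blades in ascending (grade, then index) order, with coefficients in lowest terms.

first term: 5/8*e1 - 5/2*e6 - 7/12*e14 - 5/24*e25 + 5/4*e34 - 1/2*e36 + 6*e235 + 7/4*e245 + 7/2*e1235 - 3/2*e1256 + 1/4*e1346 - 3*e2456 + 3*e12345 + 3/2*e12356 - 7*e12456 + 3/4*e23456
second term: -5/8*e1 - 5/2*e6 + 7/12*e14 - 5/24*e25 - 5/4*e34 + 1/2*e36 + 6*e235 - 7/4*e245 - 7/2*e1235 + 3/2*e1256 + 1/4*e1346 + 3*e2456 - 3*e12345 + 3/2*e12356 + 7*e12456 + 3/4*e23456
Answer: 5/4*e1 - 7/6*e14 + 5/2*e34 - e36 + 7/2*e245 + 7*e1235 - 3*e1256 - 6*e2456 + 6*e12345 - 14*e12456


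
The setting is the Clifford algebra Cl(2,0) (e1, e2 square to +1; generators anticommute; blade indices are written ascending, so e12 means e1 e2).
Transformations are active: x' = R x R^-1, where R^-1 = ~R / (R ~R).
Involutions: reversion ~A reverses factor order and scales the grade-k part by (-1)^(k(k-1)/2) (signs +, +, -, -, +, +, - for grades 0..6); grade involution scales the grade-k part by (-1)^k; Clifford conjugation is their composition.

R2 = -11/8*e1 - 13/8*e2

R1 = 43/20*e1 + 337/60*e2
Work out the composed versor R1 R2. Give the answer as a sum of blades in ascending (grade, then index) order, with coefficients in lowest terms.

Distribute over the terms of R1 (each basis-blade product reordered to ascending indices, repeated generators contracted through their squares):
(43/20*e1) R2 = -473/160 - 559/160*e12
(337/60*e2) R2 = -4381/480 + 3707/480*e12
Summing the partial products and collecting blades:
Answer: -145/12 + 203/48*e12


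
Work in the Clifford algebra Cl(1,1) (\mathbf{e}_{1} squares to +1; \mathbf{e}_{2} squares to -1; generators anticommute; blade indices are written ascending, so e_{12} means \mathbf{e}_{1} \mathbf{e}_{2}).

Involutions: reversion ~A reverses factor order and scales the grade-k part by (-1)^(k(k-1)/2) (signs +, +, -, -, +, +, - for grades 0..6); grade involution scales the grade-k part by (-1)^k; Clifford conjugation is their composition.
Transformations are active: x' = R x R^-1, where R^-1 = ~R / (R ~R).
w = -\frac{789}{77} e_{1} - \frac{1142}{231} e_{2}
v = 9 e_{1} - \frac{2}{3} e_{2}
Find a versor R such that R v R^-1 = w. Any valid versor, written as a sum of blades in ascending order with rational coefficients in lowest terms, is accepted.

Key observation: q(v) = q(w) = \frac{725}{9} (sandwiches preserve the norm), so R = v + w = -\frac{96}{77} e_{1} - \frac{432}{77} e_{2} works whenever it is invertible — the component of v along it is kept and (v - w)/2 reverses, sending v to w.
Answer: -\frac{96}{77} e_{1} - \frac{432}{77} e_{2}


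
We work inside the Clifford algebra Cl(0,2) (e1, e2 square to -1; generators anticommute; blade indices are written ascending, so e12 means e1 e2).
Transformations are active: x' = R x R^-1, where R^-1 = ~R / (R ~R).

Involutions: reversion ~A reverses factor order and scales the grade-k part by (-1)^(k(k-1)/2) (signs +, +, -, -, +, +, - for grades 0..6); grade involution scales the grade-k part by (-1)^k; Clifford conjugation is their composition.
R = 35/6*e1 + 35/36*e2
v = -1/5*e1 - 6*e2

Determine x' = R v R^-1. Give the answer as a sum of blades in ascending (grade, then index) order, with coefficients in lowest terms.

~R = 35/6*e1 + 35/36*e2, and R ~R = -45325/1296, so R^-1 = ~R / (-45325/1296).
R v = 7 - 1253/36*e12
Answer: -79/37*e1 + 1038/185*e2


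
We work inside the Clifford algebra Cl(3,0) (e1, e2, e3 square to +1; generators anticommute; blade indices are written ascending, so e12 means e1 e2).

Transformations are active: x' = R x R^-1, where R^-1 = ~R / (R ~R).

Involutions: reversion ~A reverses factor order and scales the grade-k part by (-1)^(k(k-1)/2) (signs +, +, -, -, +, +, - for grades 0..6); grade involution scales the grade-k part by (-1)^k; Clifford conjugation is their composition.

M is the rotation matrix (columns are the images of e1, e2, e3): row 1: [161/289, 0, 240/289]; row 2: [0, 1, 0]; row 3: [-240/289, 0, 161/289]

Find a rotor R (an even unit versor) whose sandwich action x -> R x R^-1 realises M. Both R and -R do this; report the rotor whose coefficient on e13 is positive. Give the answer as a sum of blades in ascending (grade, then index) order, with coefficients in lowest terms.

Method: write R = a + b12*e12 + b13*e13 + b23*e23 with a^2 + b12^2 + b13^2 + b23^2 = 1 (so R^-1 = ~R). Expanding the columns R e_j ~R gives tr M = 4a^2 - 1 and, from the antisymmetric part, M21 - M12 = -4a*b12, M13 - M31 = 4a*b13, M32 - M23 = -4a*b23.
Here tr M = 611/289, so a^2 = (1 + tr M)/4 = 225/289 and a = ±15/17. Taking a = 15/17: M21 - M12 = 0, M13 - M31 = 480/289, M32 - M23 = 0, giving b12 = 0, b13 = 8/17, b23 = 0, i.e. R = 15/17 + 8/17*e13.
Its e13 coefficient is already positive.
Answer: 15/17 + 8/17*e13. Recall the cover is two-to-one: with M of trace 611/289, both preimages act alike, and the stated e13 sign chooses the sheet.


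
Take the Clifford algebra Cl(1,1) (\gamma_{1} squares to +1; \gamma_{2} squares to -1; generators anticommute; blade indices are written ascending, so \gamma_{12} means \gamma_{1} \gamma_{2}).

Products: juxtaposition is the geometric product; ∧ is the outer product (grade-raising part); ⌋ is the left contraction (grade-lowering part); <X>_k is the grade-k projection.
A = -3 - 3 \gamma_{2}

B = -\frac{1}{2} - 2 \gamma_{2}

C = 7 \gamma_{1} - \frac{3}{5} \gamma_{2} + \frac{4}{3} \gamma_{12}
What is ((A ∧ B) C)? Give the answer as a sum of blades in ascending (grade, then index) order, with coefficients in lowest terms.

step 1: \frac{3}{2} + \frac{15}{2} \gamma_{2}
step 2: \frac{9}{2} + \frac{41}{2} \gamma_{1} - \frac{9}{10} \gamma_{2} - \frac{101}{2} \gamma_{12}
Answer: \frac{9}{2} + \frac{41}{2} \gamma_{1} - \frac{9}{10} \gamma_{2} - \frac{101}{2} \gamma_{12}


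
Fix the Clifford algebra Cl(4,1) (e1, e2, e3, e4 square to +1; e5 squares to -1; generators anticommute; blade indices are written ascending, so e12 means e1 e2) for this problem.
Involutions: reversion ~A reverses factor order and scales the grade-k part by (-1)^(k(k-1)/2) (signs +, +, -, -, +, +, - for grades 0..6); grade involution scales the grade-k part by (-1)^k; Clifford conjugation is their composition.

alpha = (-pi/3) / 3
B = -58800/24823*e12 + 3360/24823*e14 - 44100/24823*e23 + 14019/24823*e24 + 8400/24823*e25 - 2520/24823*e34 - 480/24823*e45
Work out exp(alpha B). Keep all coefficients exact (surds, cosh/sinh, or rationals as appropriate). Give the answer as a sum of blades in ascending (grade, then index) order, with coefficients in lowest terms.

B^2 term by term: the squares give (-58800/24823)^2*(e12)^2 + (3360/24823)^2*(e14)^2 + (-44100/24823)^2*(e23)^2 + (14019/24823)^2*(e24)^2 + (8400/24823)^2*(e25)^2 + (-2520/24823)^2*(e34)^2 + (-480/24823)^2*(e45)^2 = 3457440000/616181329*(-1) + 11289600/616181329*(-1) + 1944810000/616181329*(-1) + 196532361/616181329*(-1) + 70560000/616181329*(+1) + 6350400/616181329*(-1) + 230400/616181329*(+1) = -9 (each basis 2-blade squares to minus the product of its generators' squares); cross terms between blades sharing an index anticommute and cancel; the commuting (index-disjoint) pairs give grade-4 terms 2*c*c'*(blade product), which cancel blade by blade — e1234: 296352000/616181329 - 296352000/616181329 = 0; e1245: 56448000/616181329 - 56448000/616181329 = 0; e2345: 42336000/616181329 - 42336000/616181329 = 0 — confirming B is simple. So B^2 = -9.
B^2 = -9 — circular case — the even/odd split gives cos and sin: l = 3, alpha*l = -pi/3, so exp(alpha B) = cos(-pi/3) + (sin(-pi/3)/3)*B = 1/2 + (-sqrt(3)/6)*B.
Answer: 1/2 + 9800*sqrt(3)/24823*e12 - 560*sqrt(3)/24823*e14 + 7350*sqrt(3)/24823*e23 - 4673*sqrt(3)/49646*e24 - 1400*sqrt(3)/24823*e25 + 420*sqrt(3)/24823*e34 + 80*sqrt(3)/24823*e45
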